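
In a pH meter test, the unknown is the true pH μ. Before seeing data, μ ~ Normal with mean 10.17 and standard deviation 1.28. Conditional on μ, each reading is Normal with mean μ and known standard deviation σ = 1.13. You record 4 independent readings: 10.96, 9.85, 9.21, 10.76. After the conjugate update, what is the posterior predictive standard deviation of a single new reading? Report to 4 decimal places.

1.2426

For Normal data with known variance σ², a Normal(μ₀, σ₀²) prior on μ is conjugate. Posterior precision = 1/σ₀² + n/σ²; posterior mean is the precision-weighted average of μ₀ and x̄.
σ₀² = 1.28² = 1.6384, σ² = 1.13² = 1.2769; σ² + n·σ₀² = 1.2769 + 4·1.6384 = 7.8305.
Posterior precision = 1/σ₀² + n/σ² = 1/1.6384 + 4/1.2769 = (σ² + n·σ₀²)/(σ₀²σ²) = 7.8305/(1.6384·1.2769); posterior variance σₙ² = σ₀²σ²/(σ² + n·σ₀²) = 1.6384·1.2769/7.8305 = 0.267170.
Predictive variance for one new observation = σₙ² + σ² = 1.6384·1.2769/7.8305 + 1.2769 = σ²·(σ₀² + 7.8305)/7.8305 = 1.2769·9.4689/7.8305 = 1.544070; SD = √(1.2769·9.4689/7.8305) = 1.2426.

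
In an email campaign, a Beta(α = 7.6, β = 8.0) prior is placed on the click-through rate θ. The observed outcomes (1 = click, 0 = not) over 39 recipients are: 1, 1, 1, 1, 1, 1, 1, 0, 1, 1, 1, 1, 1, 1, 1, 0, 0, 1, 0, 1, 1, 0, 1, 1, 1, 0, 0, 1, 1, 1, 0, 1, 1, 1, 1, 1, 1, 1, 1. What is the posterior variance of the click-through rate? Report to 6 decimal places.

The Beta prior is conjugate to a Binomial/Bernoulli likelihood; the update adds successes to α and failures to β.
Posterior: Beta(α+k, β+n−k) = Beta(7.6+31, 8.0+8) = Beta(38.6, 16.0).
Var = αβ/((α+β)²(α+β+1)) = 38.6·16.0/(54.6²·55.6) = 0.003726.

0.003726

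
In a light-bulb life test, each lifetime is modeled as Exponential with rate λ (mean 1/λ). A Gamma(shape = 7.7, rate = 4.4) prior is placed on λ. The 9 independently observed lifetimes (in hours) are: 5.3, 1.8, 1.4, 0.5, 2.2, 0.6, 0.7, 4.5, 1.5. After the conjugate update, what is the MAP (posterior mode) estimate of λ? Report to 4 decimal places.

0.6856

With a Gamma(shape α, rate β) prior on the exponential rate λ, the posterior after n observations with total T = Σxᵢ is Gamma(α+n, β+T).
Sum of observations T = 18.5 hours; n = 9.
Posterior: Gamma(7.7+9, 4.4+18.5) = Gamma(16.7, 22.9).
Mode = (α−1)/β = 0.6856.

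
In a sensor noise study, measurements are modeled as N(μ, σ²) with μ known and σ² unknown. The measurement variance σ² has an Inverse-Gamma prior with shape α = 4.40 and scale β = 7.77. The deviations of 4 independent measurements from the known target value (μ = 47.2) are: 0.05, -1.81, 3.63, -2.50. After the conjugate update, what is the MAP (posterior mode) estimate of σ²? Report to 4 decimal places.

With known mean μ and an Inverse-Gamma(α, β) prior on σ², the Normal likelihood is conjugate: posterior is Inv-Gamma(α + n/2, β + Σ(xᵢ−μ)²/2).
Σ(xᵢ−μ)² = (0.05)² + (-1.81)² + (3.63)² + (-2.50)² = 22.7055.
Posterior: Inv-Gamma(4.40 + 4/2, 7.77 + 22.7055/2) = Inv-Gamma(6.40, 19.12275).
Mode = β/(α+1) = 19.12275/7.40 = 2.5842.

2.5842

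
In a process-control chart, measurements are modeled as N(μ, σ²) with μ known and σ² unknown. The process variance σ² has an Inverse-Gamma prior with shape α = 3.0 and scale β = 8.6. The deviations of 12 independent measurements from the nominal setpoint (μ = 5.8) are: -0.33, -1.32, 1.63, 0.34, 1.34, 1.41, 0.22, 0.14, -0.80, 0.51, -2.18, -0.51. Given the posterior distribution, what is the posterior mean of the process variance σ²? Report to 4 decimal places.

1.9743

With known mean μ and an Inverse-Gamma(α, β) prior on σ², the Normal likelihood is conjugate: posterior is Inv-Gamma(α + n/2, β + Σ(xᵢ−μ)²/2).
Σ(xᵢ−μ)² = (-0.33)² + (-1.32)² + (1.63)² + (0.34)² + (1.34)² + (1.41)² + (0.22)² + (0.14)² + (-0.80)² + (0.51)² + (-2.18)² + (-0.51)² = 14.3881.
Posterior: Inv-Gamma(3.0 + 12/2, 8.6 + 14.3881/2) = Inv-Gamma(9.00, 15.79405).
E[σ²|data] = β/(α−1) = 15.79405/8.00 = 1.9743.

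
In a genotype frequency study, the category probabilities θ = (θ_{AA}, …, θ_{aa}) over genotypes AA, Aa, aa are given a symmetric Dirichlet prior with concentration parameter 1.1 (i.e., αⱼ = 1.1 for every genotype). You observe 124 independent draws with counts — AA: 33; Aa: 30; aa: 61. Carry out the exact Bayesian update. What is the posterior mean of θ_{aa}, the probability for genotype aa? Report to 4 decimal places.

The Dirichlet prior is conjugate to the Multinomial likelihood: each posterior αⱼ = prior αⱼ + observed count nⱼ.
Posterior concentration: (34.1, 31.1, 62.1), total = 127.3.
E[θ_{aa}|data] = α_{aa}/Σα = 62.1/127.3 = 0.4878.

0.4878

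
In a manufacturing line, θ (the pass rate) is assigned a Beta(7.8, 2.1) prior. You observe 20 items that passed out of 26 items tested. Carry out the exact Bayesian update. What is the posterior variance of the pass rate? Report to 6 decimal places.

0.004735

The Beta prior is conjugate to a Binomial/Bernoulli likelihood; the update adds successes to α and failures to β.
Posterior: Beta(α+k, β+n−k) = Beta(7.8+20, 2.1+6) = Beta(27.8, 8.1).
Var = αβ/((α+β)²(α+β+1)) = 27.8·8.1/(35.9²·36.9) = 0.004735.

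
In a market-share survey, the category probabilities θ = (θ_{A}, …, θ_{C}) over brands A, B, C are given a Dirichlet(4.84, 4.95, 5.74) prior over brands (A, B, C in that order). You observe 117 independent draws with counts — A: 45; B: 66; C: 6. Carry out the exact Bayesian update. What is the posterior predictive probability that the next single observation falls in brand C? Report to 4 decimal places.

The Dirichlet prior is conjugate to the Multinomial likelihood: each posterior αⱼ = prior αⱼ + observed count nⱼ.
Posterior concentration: (49.84, 70.95, 11.74), total = 132.53.
P(next = C | data) = α_{C}/Σα = 0.0886.

0.0886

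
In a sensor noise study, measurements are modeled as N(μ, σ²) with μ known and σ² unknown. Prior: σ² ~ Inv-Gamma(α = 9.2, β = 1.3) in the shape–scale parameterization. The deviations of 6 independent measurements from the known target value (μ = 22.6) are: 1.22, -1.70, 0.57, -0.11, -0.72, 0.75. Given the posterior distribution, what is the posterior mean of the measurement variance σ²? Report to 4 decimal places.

0.3748

With known mean μ and an Inverse-Gamma(α, β) prior on σ², the Normal likelihood is conjugate: posterior is Inv-Gamma(α + n/2, β + Σ(xᵢ−μ)²/2).
Σ(xᵢ−μ)² = (1.22)² + (-1.70)² + (0.57)² + (-0.11)² + (-0.72)² + (0.75)² = 5.7963.
Posterior: Inv-Gamma(9.2 + 6/2, 1.3 + 5.7963/2) = Inv-Gamma(12.20, 4.19815).
E[σ²|data] = β/(α−1) = 4.19815/11.20 = 0.3748.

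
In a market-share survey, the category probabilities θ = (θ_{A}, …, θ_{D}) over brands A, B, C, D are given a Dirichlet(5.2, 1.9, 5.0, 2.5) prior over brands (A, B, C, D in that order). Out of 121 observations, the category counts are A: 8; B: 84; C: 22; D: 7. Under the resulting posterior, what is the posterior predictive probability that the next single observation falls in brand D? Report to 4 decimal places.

The Dirichlet prior is conjugate to the Multinomial likelihood: each posterior αⱼ = prior αⱼ + observed count nⱼ.
Posterior concentration: (13.2, 85.9, 27.0, 9.5), total = 135.6.
P(next = D | data) = α_{D}/Σα = 0.0701.

0.0701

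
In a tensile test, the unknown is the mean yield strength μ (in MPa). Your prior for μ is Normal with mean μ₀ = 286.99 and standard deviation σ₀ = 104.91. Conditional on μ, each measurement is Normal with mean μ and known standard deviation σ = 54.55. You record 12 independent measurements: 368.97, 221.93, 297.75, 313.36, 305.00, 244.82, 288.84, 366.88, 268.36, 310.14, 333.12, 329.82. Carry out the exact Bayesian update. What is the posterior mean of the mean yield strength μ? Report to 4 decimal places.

For Normal data with known variance σ², a Normal(μ₀, σ₀²) prior on μ is conjugate. Posterior precision = 1/σ₀² + n/σ²; posterior mean is the precision-weighted average of μ₀ and x̄.
Σxᵢ = 368.97 + 221.93 + 297.75 + 313.36 + 305.00 + 244.82 + 288.84 + 366.88 + 268.36 + 310.14 + 333.12 + 329.82 = 3648.99, so n·x̄ = 3648.99.
σ₀² = 104.91² = 11006.1081, σ² = 54.55² = 2975.7025; σ² + n·σ₀² = 2975.7025 + 12·11006.1081 = 135048.9997.
Posterior mean = (μ₀/σ₀² + n·x̄/σ²)/(1/σ₀² + n/σ²) = (σ²·μ₀ + σ₀²·n·x̄)/(σ² + n·σ₀²) = (2975.7025·286.99 + 11006.1081·3648.99)/135048.9997 = 41015175.256294/135048.9997 = 303.7059.

303.7059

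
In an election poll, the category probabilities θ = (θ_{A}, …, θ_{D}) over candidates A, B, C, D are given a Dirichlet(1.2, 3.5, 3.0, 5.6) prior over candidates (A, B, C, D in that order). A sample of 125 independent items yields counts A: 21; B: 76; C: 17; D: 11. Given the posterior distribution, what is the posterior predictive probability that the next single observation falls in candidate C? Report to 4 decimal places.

The Dirichlet prior is conjugate to the Multinomial likelihood: each posterior αⱼ = prior αⱼ + observed count nⱼ.
Posterior concentration: (22.2, 79.5, 20.0, 16.6), total = 138.3.
P(next = C | data) = α_{C}/Σα = 0.1446.

0.1446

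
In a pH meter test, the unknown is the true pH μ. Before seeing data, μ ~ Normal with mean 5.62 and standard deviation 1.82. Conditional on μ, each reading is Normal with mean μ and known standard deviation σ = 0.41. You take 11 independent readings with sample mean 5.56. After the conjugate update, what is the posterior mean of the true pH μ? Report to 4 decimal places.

5.5603

For Normal data with known variance σ², a Normal(μ₀, σ₀²) prior on μ is conjugate. Posterior precision = 1/σ₀² + n/σ²; posterior mean is the precision-weighted average of μ₀ and x̄.
n·x̄ = 11·5.56 = 61.16.
σ₀² = 1.82² = 3.3124, σ² = 0.41² = 0.1681; σ² + n·σ₀² = 0.1681 + 11·3.3124 = 36.6045.
Posterior mean = (μ₀/σ₀² + n·x̄/σ²)/(1/σ₀² + n/σ²) = (σ²·μ₀ + σ₀²·n·x̄)/(σ² + n·σ₀²) = (0.1681·5.62 + 3.3124·61.16)/36.6045 = 203.531106/36.6045 = 5.5603.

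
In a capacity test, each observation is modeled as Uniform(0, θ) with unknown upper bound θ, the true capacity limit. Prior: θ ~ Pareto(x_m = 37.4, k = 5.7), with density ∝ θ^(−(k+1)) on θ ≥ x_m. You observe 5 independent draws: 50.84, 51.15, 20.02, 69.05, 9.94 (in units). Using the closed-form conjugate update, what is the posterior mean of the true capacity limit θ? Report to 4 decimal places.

A Pareto(scale x_m, shape k) prior on the upper bound θ of Uniform(0, θ) is conjugate: posterior is Pareto(max(x_m, max xᵢ), k + n).
Sample maximum = 69.05; prior scale x_m = 37.4 → posterior scale = max = 69.05.
Posterior shape = 5.7 + 5 = 10.7.
E[θ|data] = k·x_m/(k−1) = 10.7·69.05/9.7 = 76.1686.

76.1686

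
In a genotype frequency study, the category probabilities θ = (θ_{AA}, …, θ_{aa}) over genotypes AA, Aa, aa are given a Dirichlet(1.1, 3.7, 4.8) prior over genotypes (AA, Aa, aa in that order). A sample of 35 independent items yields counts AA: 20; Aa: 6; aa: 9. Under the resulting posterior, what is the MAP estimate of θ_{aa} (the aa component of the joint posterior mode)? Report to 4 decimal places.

The Dirichlet prior is conjugate to the Multinomial likelihood: each posterior αⱼ = prior αⱼ + observed count nⱼ.
Posterior concentration: (21.1, 9.7, 13.8), total = 44.6.
Joint mode component: (α_{aa}−1)/(Σα−K) = 12.8/41.6 = 0.3077.

0.3077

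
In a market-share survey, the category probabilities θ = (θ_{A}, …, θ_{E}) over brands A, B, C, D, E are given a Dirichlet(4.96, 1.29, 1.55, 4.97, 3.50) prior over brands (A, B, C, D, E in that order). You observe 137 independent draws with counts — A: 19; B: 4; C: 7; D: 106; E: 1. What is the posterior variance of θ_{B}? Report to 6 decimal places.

The Dirichlet prior is conjugate to the Multinomial likelihood: each posterior αⱼ = prior αⱼ + observed count nⱼ.
Posterior concentration: (23.96, 5.29, 8.55, 110.97, 4.50), total = 153.27.
Var[θ_j] = α_j(Σα−α_j)/((Σα)²(Σα+1)) = 5.29·147.98/(153.27²·154.27) = 0.000216.

0.000216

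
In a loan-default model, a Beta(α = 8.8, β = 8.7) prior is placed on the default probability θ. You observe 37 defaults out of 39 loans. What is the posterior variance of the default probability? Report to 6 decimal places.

The Beta prior is conjugate to a Binomial/Bernoulli likelihood; the update adds successes to α and failures to β.
Posterior: Beta(α+k, β+n−k) = Beta(8.8+37, 8.7+2) = Beta(45.8, 10.7).
Var = αβ/((α+β)²(α+β+1)) = 45.8·10.7/(56.5²·57.5) = 0.002670.

0.002670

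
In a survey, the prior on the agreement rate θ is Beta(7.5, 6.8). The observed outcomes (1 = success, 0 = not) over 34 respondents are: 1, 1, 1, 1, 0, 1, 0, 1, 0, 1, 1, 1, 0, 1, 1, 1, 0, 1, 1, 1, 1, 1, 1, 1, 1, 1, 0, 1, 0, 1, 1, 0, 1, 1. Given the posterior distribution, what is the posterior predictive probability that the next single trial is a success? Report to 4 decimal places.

0.6936

The Beta prior is conjugate to a Binomial/Bernoulli likelihood; the update adds successes to α and failures to β.
Posterior: Beta(α+k, β+n−k) = Beta(7.5+26, 6.8+8) = Beta(33.5, 14.8).
For a single future Bernoulli trial, P(success | data) = α/(α+β) = 0.6936.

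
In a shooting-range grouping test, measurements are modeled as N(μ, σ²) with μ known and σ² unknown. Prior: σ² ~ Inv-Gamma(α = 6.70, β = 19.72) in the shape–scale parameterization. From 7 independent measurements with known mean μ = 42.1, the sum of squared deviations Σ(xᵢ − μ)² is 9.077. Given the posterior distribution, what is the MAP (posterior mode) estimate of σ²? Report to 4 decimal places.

With known mean μ and an Inverse-Gamma(α, β) prior on σ², the Normal likelihood is conjugate: posterior is Inv-Gamma(α + n/2, β + Σ(xᵢ−μ)²/2).
Posterior: Inv-Gamma(6.70 + 7/2, 19.72 + 9.077/2) = Inv-Gamma(10.20, 24.2585).
Mode = β/(α+1) = 24.2585/11.20 = 2.1659.

2.1659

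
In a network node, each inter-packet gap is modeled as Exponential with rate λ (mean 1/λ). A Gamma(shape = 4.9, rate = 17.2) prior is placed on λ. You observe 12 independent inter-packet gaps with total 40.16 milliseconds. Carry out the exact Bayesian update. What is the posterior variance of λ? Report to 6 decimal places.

With a Gamma(shape α, rate β) prior on the exponential rate λ, the posterior after n observations with total T = Σxᵢ is Gamma(α+n, β+T).
Posterior: Gamma(4.9+12, 17.2+40.16) = Gamma(16.9, 57.36).
Var = α/β² = 0.005137.

0.005137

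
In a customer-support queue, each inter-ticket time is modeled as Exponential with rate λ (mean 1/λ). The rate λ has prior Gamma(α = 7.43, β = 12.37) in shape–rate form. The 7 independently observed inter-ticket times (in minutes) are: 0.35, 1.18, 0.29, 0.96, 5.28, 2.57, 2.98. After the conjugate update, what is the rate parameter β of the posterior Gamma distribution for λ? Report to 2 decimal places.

With a Gamma(shape α, rate β) prior on the exponential rate λ, the posterior after n observations with total T = Σxᵢ is Gamma(α+n, β+T).
Sum of observations T = 13.61 minutes; n = 7.
Posterior: Gamma(7.43+7, 12.37+13.61) = Gamma(14.43, 25.98).
Posterior β = 25.98.

25.98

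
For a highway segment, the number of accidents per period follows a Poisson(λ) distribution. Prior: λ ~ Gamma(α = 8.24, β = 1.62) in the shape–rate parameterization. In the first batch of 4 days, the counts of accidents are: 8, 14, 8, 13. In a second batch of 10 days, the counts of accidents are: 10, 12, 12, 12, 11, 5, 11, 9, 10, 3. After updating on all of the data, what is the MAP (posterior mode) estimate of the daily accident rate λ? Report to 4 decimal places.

With a Gamma(shape α, rate β) prior, the Poisson likelihood is conjugate: the posterior is Gamma(α + ΣXᵢ, β + n).
Batch 1: sum of counts S = 43 over n = 4 days.
After batch 1: Gamma(α+S, β+n) = Gamma(8.24+43, 1.62+4) = Gamma(51.24, 5.62).
Batch 2: sum of counts S = 95 over n = 10 days.
After batch 2: Gamma(α+S, β+n) = Gamma(51.24+95, 5.62+10) = Gamma(146.24, 15.62).
Mode of Gamma(α,β) for α≥1 is (α−1)/β = 145.24/15.62 = 9.2983.

9.2983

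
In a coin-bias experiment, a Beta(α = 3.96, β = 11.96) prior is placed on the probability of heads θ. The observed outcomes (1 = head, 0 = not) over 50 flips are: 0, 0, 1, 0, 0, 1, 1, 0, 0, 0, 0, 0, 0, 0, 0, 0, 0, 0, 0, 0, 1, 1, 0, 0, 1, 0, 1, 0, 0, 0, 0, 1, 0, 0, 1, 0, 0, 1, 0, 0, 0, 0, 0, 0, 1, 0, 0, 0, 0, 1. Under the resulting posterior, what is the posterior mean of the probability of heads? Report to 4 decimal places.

The Beta prior is conjugate to a Binomial/Bernoulli likelihood; the update adds successes to α and failures to β.
Posterior: Beta(α+k, β+n−k) = Beta(3.96+12, 11.96+38) = Beta(15.96, 49.96).
Posterior mean = α/(α+β) = 15.96/65.92 = 0.2421.

0.2421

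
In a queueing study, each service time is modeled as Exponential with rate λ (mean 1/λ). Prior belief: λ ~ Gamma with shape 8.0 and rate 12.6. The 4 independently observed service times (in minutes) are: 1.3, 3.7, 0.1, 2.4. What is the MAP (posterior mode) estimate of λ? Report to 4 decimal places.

With a Gamma(shape α, rate β) prior on the exponential rate λ, the posterior after n observations with total T = Σxᵢ is Gamma(α+n, β+T).
Sum of observations T = 7.5 minutes; n = 4.
Posterior: Gamma(8.0+4, 12.6+7.5) = Gamma(12.0, 20.1).
Mode = (α−1)/β = 0.5473.

0.5473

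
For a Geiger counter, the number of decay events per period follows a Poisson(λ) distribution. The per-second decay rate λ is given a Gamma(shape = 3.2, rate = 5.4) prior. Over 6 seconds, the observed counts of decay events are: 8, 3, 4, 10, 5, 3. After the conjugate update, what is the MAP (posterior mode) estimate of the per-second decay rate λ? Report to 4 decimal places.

With a Gamma(shape α, rate β) prior, the Poisson likelihood is conjugate: the posterior is Gamma(α + ΣXᵢ, β + n).
Sum of counts S = 33 over n = 6 seconds.
Posterior: Gamma(α+S, β+n) = Gamma(3.2+33, 5.4+6) = Gamma(36.2, 11.4).
Mode of Gamma(α,β) for α≥1 is (α−1)/β = 35.2/11.4 = 3.0877.

3.0877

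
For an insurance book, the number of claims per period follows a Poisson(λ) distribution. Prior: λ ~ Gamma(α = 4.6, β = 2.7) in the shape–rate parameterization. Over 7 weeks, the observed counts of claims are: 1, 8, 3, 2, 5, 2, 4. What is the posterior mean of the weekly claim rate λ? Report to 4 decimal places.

3.0515

With a Gamma(shape α, rate β) prior, the Poisson likelihood is conjugate: the posterior is Gamma(α + ΣXᵢ, β + n).
Sum of counts S = 25 over n = 7 weeks.
Posterior: Gamma(α+S, β+n) = Gamma(4.6+25, 2.7+7) = Gamma(29.6, 9.7).
Posterior mean = α/β = 29.6/9.7 = 3.0515.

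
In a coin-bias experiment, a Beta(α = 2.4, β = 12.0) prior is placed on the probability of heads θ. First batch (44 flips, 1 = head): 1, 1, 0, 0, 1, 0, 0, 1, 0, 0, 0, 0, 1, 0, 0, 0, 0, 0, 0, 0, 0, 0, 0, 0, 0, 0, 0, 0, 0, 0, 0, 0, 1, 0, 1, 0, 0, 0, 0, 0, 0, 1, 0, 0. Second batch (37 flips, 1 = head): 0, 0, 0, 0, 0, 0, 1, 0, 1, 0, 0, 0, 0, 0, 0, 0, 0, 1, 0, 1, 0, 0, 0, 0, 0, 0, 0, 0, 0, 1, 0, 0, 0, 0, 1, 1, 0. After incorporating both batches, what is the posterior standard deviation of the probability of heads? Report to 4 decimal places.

0.0393

The Beta prior is conjugate to a Binomial/Bernoulli likelihood; the update adds successes to α and failures to β.
After batch 1: Beta(2.4+8, 12.0+36) = Beta(10.4, 48.0).
After batch 2: Beta(10.4+7, 48.0+30) = Beta(17.4, 78.0).
Var = αβ/((α+β)²(α+β+1)) = 17.4·78.0/(95.4²·96.4) = 0.00154693; SD = √0.00154693 = 0.0393.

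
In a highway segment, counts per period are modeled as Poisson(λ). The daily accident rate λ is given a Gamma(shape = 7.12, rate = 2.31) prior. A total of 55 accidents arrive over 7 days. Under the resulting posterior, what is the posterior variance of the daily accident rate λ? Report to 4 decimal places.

0.7167

With a Gamma(shape α, rate β) prior, the Poisson likelihood is conjugate: the posterior is Gamma(α + ΣXᵢ, β + n).
Posterior: Gamma(α+S, β+n) = Gamma(7.12+55, 2.31+7) = Gamma(62.12, 9.31).
Var = α/β² = 62.12/9.31² = 0.7167.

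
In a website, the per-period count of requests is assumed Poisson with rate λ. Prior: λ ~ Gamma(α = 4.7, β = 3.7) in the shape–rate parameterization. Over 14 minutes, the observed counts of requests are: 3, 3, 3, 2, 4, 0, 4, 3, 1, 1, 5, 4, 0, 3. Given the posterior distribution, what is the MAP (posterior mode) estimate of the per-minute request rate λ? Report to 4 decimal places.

With a Gamma(shape α, rate β) prior, the Poisson likelihood is conjugate: the posterior is Gamma(α + ΣXᵢ, β + n).
Sum of counts S = 36 over n = 14 minutes.
Posterior: Gamma(α+S, β+n) = Gamma(4.7+36, 3.7+14) = Gamma(40.7, 17.7).
Mode of Gamma(α,β) for α≥1 is (α−1)/β = 39.7/17.7 = 2.2429.

2.2429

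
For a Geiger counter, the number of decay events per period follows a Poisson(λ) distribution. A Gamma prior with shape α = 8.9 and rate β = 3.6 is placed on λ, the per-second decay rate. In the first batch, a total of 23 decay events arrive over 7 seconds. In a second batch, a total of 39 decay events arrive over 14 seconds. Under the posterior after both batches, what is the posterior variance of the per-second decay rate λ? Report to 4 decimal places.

With a Gamma(shape α, rate β) prior, the Poisson likelihood is conjugate: the posterior is Gamma(α + ΣXᵢ, β + n).
After batch 1: Gamma(α+S, β+n) = Gamma(8.9+23, 3.6+7) = Gamma(31.9, 10.6).
After batch 2: Gamma(α+S, β+n) = Gamma(31.9+39, 10.6+14) = Gamma(70.9, 24.6).
Var = α/β² = 70.9/24.6² = 0.1172.

0.1172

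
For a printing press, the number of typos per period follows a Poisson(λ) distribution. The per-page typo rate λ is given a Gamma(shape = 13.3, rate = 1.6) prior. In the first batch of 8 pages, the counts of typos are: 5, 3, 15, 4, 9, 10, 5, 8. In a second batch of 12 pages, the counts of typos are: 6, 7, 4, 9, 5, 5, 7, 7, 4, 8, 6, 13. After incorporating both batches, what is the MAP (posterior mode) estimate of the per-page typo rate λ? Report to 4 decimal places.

7.0509

With a Gamma(shape α, rate β) prior, the Poisson likelihood is conjugate: the posterior is Gamma(α + ΣXᵢ, β + n).
Batch 1: sum of counts S = 59 over n = 8 pages.
After batch 1: Gamma(α+S, β+n) = Gamma(13.3+59, 1.6+8) = Gamma(72.3, 9.6).
Batch 2: sum of counts S = 81 over n = 12 pages.
After batch 2: Gamma(α+S, β+n) = Gamma(72.3+81, 9.6+12) = Gamma(153.3, 21.6).
Mode of Gamma(α,β) for α≥1 is (α−1)/β = 152.3/21.6 = 7.0509.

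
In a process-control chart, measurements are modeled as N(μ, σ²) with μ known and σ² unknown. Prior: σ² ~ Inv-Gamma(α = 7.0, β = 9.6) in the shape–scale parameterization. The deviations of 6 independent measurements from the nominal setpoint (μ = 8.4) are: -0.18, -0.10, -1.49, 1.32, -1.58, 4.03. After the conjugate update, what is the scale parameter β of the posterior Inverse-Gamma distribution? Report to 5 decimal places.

20.97110

With known mean μ and an Inverse-Gamma(α, β) prior on σ², the Normal likelihood is conjugate: posterior is Inv-Gamma(α + n/2, β + Σ(xᵢ−μ)²/2).
Σ(xᵢ−μ)² = (-0.18)² + (-0.10)² + (-1.49)² + (1.32)² + (-1.58)² + (4.03)² = 22.7422.
Posterior: Inv-Gamma(7.0 + 6/2, 9.6 + 22.7422/2) = Inv-Gamma(10.00, 20.97110).
Posterior β = 20.97110.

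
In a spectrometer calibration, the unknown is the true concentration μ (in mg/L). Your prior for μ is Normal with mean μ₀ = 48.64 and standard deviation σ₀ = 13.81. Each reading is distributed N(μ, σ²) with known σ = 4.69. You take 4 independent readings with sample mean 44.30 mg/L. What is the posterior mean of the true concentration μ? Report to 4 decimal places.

44.4216

For Normal data with known variance σ², a Normal(μ₀, σ₀²) prior on μ is conjugate. Posterior precision = 1/σ₀² + n/σ²; posterior mean is the precision-weighted average of μ₀ and x̄.
n·x̄ = 4·44.30 = 177.2.
σ₀² = 13.81² = 190.7161, σ² = 4.69² = 21.9961; σ² + n·σ₀² = 21.9961 + 4·190.7161 = 784.8605.
Posterior mean = (μ₀/σ₀² + n·x̄/σ²)/(1/σ₀² + n/σ²) = (σ²·μ₀ + σ₀²·n·x̄)/(σ² + n·σ₀²) = (21.9961·48.64 + 190.7161·177.2)/784.8605 = 34864.783224/784.8605 = 44.4216.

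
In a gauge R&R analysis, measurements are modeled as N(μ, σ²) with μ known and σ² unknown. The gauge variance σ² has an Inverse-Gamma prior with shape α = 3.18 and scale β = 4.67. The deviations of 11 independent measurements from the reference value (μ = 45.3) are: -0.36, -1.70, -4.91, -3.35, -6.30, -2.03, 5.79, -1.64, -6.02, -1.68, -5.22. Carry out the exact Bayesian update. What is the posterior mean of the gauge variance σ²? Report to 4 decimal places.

With known mean μ and an Inverse-Gamma(α, β) prior on σ², the Normal likelihood is conjugate: posterior is Inv-Gamma(α + n/2, β + Σ(xᵢ−μ)²/2).
Σ(xᵢ−μ)² = (-0.36)² + (-1.70)² + (-4.91)² + (-3.35)² + (-6.30)² + (-2.03)² + (5.79)² + (-1.64)² + (-6.02)² + (-1.68)² + (-5.22)² = 184.6860.
Posterior: Inv-Gamma(3.18 + 11/2, 4.67 + 184.6860/2) = Inv-Gamma(8.68, 97.01300).
E[σ²|data] = β/(α−1) = 97.01300/7.68 = 12.6319.

12.6319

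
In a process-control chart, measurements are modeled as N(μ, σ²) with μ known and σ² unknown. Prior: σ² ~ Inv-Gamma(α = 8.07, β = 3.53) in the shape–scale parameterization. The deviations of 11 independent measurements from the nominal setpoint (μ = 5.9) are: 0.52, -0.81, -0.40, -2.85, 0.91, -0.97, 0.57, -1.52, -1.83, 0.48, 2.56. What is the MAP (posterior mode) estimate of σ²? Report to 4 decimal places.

With known mean μ and an Inverse-Gamma(α, β) prior on σ², the Normal likelihood is conjugate: posterior is Inv-Gamma(α + n/2, β + Σ(xᵢ−μ)²/2).
Σ(xᵢ−μ)² = (0.52)² + (-0.81)² + (-0.40)² + (-2.85)² + (0.91)² + (-0.97)² + (0.57)² + (-1.52)² + (-1.83)² + (0.48)² + (2.56)² = 23.7462.
Posterior: Inv-Gamma(8.07 + 11/2, 3.53 + 23.7462/2) = Inv-Gamma(13.57, 15.40310).
Mode = β/(α+1) = 15.40310/14.57 = 1.0572.

1.0572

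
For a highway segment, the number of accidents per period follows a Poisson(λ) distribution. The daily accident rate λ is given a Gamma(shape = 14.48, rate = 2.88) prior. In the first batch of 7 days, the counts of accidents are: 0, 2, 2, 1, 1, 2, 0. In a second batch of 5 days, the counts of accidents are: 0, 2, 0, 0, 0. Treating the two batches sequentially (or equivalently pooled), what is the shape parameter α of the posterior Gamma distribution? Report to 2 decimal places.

With a Gamma(shape α, rate β) prior, the Poisson likelihood is conjugate: the posterior is Gamma(α + ΣXᵢ, β + n).
Batch 1: sum of counts S = 8 over n = 7 days.
After batch 1: Gamma(α+S, β+n) = Gamma(14.48+8, 2.88+7) = Gamma(22.48, 9.88).
Batch 2: sum of counts S = 2 over n = 5 days.
After batch 2: Gamma(α+S, β+n) = Gamma(22.48+2, 9.88+5) = Gamma(24.48, 14.88).
Posterior α = 24.48.

24.48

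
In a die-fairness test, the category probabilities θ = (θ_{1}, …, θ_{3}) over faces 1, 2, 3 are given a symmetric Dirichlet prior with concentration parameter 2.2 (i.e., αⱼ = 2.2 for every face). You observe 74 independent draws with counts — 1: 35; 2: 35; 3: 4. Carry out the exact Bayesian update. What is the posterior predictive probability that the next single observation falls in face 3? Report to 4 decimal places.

The Dirichlet prior is conjugate to the Multinomial likelihood: each posterior αⱼ = prior αⱼ + observed count nⱼ.
Posterior concentration: (37.2, 37.2, 6.2), total = 80.6.
P(next = 3 | data) = α_{3}/Σα = 0.0769.

0.0769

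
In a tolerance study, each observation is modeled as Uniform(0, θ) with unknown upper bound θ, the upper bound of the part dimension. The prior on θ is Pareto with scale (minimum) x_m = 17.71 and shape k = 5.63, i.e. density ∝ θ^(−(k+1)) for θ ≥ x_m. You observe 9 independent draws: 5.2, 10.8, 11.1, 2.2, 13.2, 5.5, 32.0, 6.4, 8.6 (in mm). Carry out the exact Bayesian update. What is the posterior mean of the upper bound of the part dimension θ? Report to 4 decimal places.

A Pareto(scale x_m, shape k) prior on the upper bound θ of Uniform(0, θ) is conjugate: posterior is Pareto(max(x_m, max xᵢ), k + n).
Sample maximum = 32.0; prior scale x_m = 17.71 → posterior scale = max = 32.00.
Posterior shape = 5.63 + 9 = 14.63.
E[θ|data] = k·x_m/(k−1) = 14.63·32.00/13.63 = 34.3478.

34.3478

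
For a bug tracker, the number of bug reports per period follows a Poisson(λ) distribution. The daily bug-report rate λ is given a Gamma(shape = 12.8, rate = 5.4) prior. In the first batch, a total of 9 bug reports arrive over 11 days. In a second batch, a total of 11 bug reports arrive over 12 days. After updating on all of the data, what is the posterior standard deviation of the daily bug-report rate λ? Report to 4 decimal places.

With a Gamma(shape α, rate β) prior, the Poisson likelihood is conjugate: the posterior is Gamma(α + ΣXᵢ, β + n).
After batch 1: Gamma(α+S, β+n) = Gamma(12.8+9, 5.4+11) = Gamma(21.8, 16.4).
After batch 2: Gamma(α+S, β+n) = Gamma(21.8+11, 16.4+12) = Gamma(32.8, 28.4).
SD = √α/β = √32.8/28.4 = 0.2017.

0.2017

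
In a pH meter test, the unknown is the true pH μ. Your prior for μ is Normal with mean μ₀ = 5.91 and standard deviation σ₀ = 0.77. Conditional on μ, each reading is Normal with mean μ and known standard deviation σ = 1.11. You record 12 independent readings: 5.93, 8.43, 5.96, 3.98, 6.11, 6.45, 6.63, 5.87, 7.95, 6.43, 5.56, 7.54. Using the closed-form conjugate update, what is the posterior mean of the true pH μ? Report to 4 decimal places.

6.3305

For Normal data with known variance σ², a Normal(μ₀, σ₀²) prior on μ is conjugate. Posterior precision = 1/σ₀² + n/σ²; posterior mean is the precision-weighted average of μ₀ and x̄.
Σxᵢ = 5.93 + 8.43 + 5.96 + 3.98 + 6.11 + 6.45 + 6.63 + 5.87 + 7.95 + 6.43 + 5.56 + 7.54 = 76.84, so n·x̄ = 76.84.
σ₀² = 0.77² = 0.5929, σ² = 1.11² = 1.2321; σ² + n·σ₀² = 1.2321 + 12·0.5929 = 8.3469.
Posterior mean = (μ₀/σ₀² + n·x̄/σ²)/(1/σ₀² + n/σ²) = (σ²·μ₀ + σ₀²·n·x̄)/(σ² + n·σ₀²) = (1.2321·5.91 + 0.5929·76.84)/8.3469 = 52.840147/8.3469 = 6.3305.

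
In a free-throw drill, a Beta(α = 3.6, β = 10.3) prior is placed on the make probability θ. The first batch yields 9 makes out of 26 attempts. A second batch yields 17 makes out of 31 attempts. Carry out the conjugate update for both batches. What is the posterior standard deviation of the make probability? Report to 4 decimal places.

0.0582

The Beta prior is conjugate to a Binomial/Bernoulli likelihood; the update adds successes to α and failures to β.
After batch 1: Beta(3.6+9, 10.3+17) = Beta(12.6, 27.3).
After batch 2: Beta(12.6+17, 27.3+14) = Beta(29.6, 41.3).
Var = αβ/((α+β)²(α+β+1)) = 29.6·41.3/(70.9²·71.9) = 0.00338236; SD = √0.00338236 = 0.0582.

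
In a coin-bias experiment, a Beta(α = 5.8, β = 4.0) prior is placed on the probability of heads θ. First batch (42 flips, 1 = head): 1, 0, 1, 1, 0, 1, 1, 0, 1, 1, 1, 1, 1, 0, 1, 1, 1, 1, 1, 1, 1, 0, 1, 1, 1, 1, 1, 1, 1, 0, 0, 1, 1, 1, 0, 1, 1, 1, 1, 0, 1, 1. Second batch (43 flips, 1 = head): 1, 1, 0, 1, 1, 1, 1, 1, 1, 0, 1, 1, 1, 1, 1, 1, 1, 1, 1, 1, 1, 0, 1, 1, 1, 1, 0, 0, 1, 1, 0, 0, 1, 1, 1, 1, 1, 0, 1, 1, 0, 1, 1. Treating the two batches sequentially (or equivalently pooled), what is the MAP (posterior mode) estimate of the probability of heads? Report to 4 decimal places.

0.7737

The Beta prior is conjugate to a Binomial/Bernoulli likelihood; the update adds successes to α and failures to β.
After batch 1: Beta(5.8+33, 4.0+9) = Beta(38.8, 13.0).
After batch 2: Beta(38.8+34, 13.0+9) = Beta(72.8, 22.0).
Mode of Beta(a,b) for a,b>1 is (a−1)/(a+b−2) = 71.8/92.8 = 0.7737.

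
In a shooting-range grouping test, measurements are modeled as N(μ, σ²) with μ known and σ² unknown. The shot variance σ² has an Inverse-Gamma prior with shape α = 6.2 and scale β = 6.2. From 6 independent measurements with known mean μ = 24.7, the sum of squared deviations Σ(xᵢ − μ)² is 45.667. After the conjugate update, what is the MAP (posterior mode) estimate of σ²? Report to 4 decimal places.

2.8464

With known mean μ and an Inverse-Gamma(α, β) prior on σ², the Normal likelihood is conjugate: posterior is Inv-Gamma(α + n/2, β + Σ(xᵢ−μ)²/2).
Posterior: Inv-Gamma(6.2 + 6/2, 6.2 + 45.667/2) = Inv-Gamma(9.20, 29.0335).
Mode = β/(α+1) = 29.0335/10.20 = 2.8464.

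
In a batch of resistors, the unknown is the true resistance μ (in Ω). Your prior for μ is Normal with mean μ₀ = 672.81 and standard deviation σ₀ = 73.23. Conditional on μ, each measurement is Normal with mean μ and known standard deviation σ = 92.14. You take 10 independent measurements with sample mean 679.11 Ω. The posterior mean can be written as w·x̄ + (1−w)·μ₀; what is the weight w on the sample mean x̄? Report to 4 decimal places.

For Normal data with known variance σ², a Normal(μ₀, σ₀²) prior on μ is conjugate. Posterior precision = 1/σ₀² + n/σ²; posterior mean is the precision-weighted average of μ₀ and x̄.
σ₀² = 73.23² = 5362.6329, σ² = 92.14² = 8489.7796. Prior precision 1/σ₀² = 1/5362.6329; data precision n/σ² = 10/8489.7796.
w = (n/σ²)/(1/σ₀² + n/σ²) = n·σ₀²/(σ² + n·σ₀²) = 10·5362.6329/(8489.7796 + 10·5362.6329) = 53626.329/62116.1086 = 0.8633.

0.8633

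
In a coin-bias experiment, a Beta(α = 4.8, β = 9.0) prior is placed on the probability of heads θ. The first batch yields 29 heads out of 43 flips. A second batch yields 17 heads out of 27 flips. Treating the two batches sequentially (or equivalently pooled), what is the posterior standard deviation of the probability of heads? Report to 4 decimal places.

The Beta prior is conjugate to a Binomial/Bernoulli likelihood; the update adds successes to α and failures to β.
After batch 1: Beta(4.8+29, 9.0+14) = Beta(33.8, 23.0).
After batch 2: Beta(33.8+17, 23.0+10) = Beta(50.8, 33.0).
Var = αβ/((α+β)²(α+β+1)) = 50.8·33.0/(83.8²·84.8) = 0.00281510; SD = √0.00281510 = 0.0531.

0.0531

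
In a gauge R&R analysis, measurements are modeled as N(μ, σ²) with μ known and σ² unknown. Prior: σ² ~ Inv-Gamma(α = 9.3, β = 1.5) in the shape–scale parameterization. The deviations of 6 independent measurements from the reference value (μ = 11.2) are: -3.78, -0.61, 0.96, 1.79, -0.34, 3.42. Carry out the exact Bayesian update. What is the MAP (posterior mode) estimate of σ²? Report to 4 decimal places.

With known mean μ and an Inverse-Gamma(α, β) prior on σ², the Normal likelihood is conjugate: posterior is Inv-Gamma(α + n/2, β + Σ(xᵢ−μ)²/2).
Σ(xᵢ−μ)² = (-3.78)² + (-0.61)² + (0.96)² + (1.79)² + (-0.34)² + (3.42)² = 30.5982.
Posterior: Inv-Gamma(9.3 + 6/2, 1.5 + 30.5982/2) = Inv-Gamma(12.30, 16.79910).
Mode = β/(α+1) = 16.79910/13.30 = 1.2631.

1.2631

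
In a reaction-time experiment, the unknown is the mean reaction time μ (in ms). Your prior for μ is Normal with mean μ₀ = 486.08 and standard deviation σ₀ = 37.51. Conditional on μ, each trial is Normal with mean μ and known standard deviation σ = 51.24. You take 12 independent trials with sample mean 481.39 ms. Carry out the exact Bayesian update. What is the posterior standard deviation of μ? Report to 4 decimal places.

For Normal data with known variance σ², a Normal(μ₀, σ₀²) prior on μ is conjugate. Posterior precision = 1/σ₀² + n/σ²; posterior mean is the precision-weighted average of μ₀ and x̄.
σ₀² = 37.51² = 1407.0001, σ² = 51.24² = 2625.5376; σ² + n·σ₀² = 2625.5376 + 12·1407.0001 = 19509.5388.
Posterior precision = 1/σ₀² + n/σ² = 1/1407.0001 + 12/2625.5376 = (σ² + n·σ₀²)/(σ₀²σ²) = 19509.5388/(1407.0001·2625.5376); posterior variance σₙ² = σ₀²σ²/(σ² + n·σ₀²) = 1407.0001·2625.5376/19509.5388 = 189.350025.
Posterior SD = √σₙ² = √(1407.0001·2625.5376/19509.5388) = 13.7605.

13.7605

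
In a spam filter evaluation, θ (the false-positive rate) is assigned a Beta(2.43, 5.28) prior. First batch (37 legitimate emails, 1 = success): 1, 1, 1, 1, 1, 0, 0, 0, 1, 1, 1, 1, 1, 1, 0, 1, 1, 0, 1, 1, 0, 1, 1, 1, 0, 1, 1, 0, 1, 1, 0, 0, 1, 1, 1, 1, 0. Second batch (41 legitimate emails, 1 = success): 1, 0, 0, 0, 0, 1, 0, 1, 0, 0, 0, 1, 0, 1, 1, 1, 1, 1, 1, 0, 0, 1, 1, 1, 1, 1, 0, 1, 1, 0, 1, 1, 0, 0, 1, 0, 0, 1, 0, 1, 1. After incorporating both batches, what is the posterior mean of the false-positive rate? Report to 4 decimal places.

The Beta prior is conjugate to a Binomial/Bernoulli likelihood; the update adds successes to α and failures to β.
After batch 1: Beta(2.43+26, 5.28+11) = Beta(28.43, 16.28).
After batch 2: Beta(28.43+23, 16.28+18) = Beta(51.43, 34.28).
Posterior mean = α/(α+β) = 51.43/85.71 = 0.6000.

0.6000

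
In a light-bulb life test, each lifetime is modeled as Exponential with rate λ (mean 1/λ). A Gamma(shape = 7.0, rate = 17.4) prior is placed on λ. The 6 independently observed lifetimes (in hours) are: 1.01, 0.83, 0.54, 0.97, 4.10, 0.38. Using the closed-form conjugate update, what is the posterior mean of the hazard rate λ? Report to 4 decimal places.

With a Gamma(shape α, rate β) prior on the exponential rate λ, the posterior after n observations with total T = Σxᵢ is Gamma(α+n, β+T).
Sum of observations T = 7.83 hours; n = 6.
Posterior: Gamma(7.0+6, 17.4+7.83) = Gamma(13.0, 25.23).
Posterior mean of λ = α/β = 13.0/25.23 = 0.5153.

0.5153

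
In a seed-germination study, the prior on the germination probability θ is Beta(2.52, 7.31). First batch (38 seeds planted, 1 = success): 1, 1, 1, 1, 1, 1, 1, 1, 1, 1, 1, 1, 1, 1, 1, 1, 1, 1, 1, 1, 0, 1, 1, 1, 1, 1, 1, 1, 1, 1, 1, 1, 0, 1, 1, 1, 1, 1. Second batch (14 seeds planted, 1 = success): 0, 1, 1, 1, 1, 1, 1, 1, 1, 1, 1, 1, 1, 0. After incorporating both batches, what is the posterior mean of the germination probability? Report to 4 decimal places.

The Beta prior is conjugate to a Binomial/Bernoulli likelihood; the update adds successes to α and failures to β.
After batch 1: Beta(2.52+36, 7.31+2) = Beta(38.52, 9.31).
After batch 2: Beta(38.52+12, 9.31+2) = Beta(50.52, 11.31).
Posterior mean = α/(α+β) = 50.52/61.83 = 0.8171.

0.8171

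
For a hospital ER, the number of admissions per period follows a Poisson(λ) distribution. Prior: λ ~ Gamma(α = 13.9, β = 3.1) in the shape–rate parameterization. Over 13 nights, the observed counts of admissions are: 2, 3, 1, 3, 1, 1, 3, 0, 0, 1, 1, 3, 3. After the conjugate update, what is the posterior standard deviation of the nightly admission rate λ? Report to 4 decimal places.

0.3722

With a Gamma(shape α, rate β) prior, the Poisson likelihood is conjugate: the posterior is Gamma(α + ΣXᵢ, β + n).
Sum of counts S = 22 over n = 13 nights.
Posterior: Gamma(α+S, β+n) = Gamma(13.9+22, 3.1+13) = Gamma(35.9, 16.1).
SD = √α/β = √35.9/16.1 = 0.3722.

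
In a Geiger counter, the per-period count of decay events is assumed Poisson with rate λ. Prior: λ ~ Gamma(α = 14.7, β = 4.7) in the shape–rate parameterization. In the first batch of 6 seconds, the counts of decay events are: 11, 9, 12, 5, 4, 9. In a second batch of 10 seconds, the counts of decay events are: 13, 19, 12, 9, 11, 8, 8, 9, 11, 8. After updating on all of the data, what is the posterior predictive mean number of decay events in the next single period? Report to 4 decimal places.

With a Gamma(shape α, rate β) prior, the Poisson likelihood is conjugate: the posterior is Gamma(α + ΣXᵢ, β + n).
Batch 1: sum of counts S = 50 over n = 6 seconds.
After batch 1: Gamma(α+S, β+n) = Gamma(14.7+50, 4.7+6) = Gamma(64.7, 10.7).
Batch 2: sum of counts S = 108 over n = 10 seconds.
After batch 2: Gamma(α+S, β+n) = Gamma(64.7+108, 10.7+10) = Gamma(172.7, 20.7).
The predictive distribution for one future period is NegBinom with mean α/β = 8.3430.

8.3430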